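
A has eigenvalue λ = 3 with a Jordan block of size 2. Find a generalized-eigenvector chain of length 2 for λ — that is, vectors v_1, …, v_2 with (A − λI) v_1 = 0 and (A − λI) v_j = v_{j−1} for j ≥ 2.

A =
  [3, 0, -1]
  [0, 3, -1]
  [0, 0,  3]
A Jordan chain for λ = 3 of length 2:
v_1 = (-1, -1, 0)ᵀ
v_2 = (0, 0, 1)ᵀ

Let N = A − (3)·I. We want v_2 with N^2 v_2 = 0 but N^1 v_2 ≠ 0; then v_{j-1} := N · v_j for j = 2, …, 2.

Pick v_2 = (0, 0, 1)ᵀ.
Then v_1 = N · v_2 = (-1, -1, 0)ᵀ.

Sanity check: (A − (3)·I) v_1 = (0, 0, 0)ᵀ = 0. ✓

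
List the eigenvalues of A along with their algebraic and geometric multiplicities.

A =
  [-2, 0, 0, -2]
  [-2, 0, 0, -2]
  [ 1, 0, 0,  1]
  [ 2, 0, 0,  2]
λ = 0: alg = 4, geom = 3

Step 1 — factor the characteristic polynomial to read off the algebraic multiplicities:
  χ_A(x) = x^4

Step 2 — compute geometric multiplicities via the rank-nullity identity g(λ) = n − rank(A − λI):
  rank(A − (0)·I) = 1, so dim ker(A − (0)·I) = n − 1 = 3

Summary:
  λ = 0: algebraic multiplicity = 4, geometric multiplicity = 3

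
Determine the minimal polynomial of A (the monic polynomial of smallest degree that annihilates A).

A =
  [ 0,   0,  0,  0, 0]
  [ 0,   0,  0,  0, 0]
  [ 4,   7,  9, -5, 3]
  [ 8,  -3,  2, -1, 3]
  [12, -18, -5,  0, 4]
x^4 - 12*x^3 + 48*x^2 - 64*x

The characteristic polynomial is χ_A(x) = x^2*(x - 4)^3, so the eigenvalues are known. The minimal polynomial is
  m_A(x) = Π_λ (x − λ)^{k_λ}
where k_λ is the size of the *largest* Jordan block for λ (equivalently, the smallest k with (A − λI)^k v = 0 for every generalised eigenvector v of λ).

  λ = 0: largest Jordan block has size 1, contributing (x − 0)
  λ = 4: largest Jordan block has size 3, contributing (x − 4)^3

So m_A(x) = x*(x - 4)^3 = x^4 - 12*x^3 + 48*x^2 - 64*x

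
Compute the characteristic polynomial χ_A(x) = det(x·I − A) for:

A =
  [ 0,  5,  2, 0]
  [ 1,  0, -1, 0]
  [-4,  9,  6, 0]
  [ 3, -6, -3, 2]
x^4 - 8*x^3 + 24*x^2 - 32*x + 16

Expanding det(x·I − A) (e.g. by cofactor expansion or by noting that A is similar to its Jordan form J, which has the same characteristic polynomial as A) gives
  χ_A(x) = x^4 - 8*x^3 + 24*x^2 - 32*x + 16
which factors as (x - 2)^4. The eigenvalues (with algebraic multiplicities) are λ = 2 with multiplicity 4.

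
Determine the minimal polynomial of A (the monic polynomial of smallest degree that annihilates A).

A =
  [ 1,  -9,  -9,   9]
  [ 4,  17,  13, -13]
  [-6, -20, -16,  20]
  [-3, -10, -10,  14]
x^3 - 12*x^2 + 48*x - 64

The characteristic polynomial is χ_A(x) = (x - 4)^4, so the eigenvalues are known. The minimal polynomial is
  m_A(x) = Π_λ (x − λ)^{k_λ}
where k_λ is the size of the *largest* Jordan block for λ (equivalently, the smallest k with (A − λI)^k v = 0 for every generalised eigenvector v of λ).

  λ = 4: largest Jordan block has size 3, contributing (x − 4)^3

So m_A(x) = (x - 4)^3 = x^3 - 12*x^2 + 48*x - 64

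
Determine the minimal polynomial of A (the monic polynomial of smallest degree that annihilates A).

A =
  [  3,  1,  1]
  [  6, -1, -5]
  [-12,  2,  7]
x^3 - 9*x^2 + 27*x - 27

The characteristic polynomial is χ_A(x) = (x - 3)^3, so the eigenvalues are known. The minimal polynomial is
  m_A(x) = Π_λ (x − λ)^{k_λ}
where k_λ is the size of the *largest* Jordan block for λ (equivalently, the smallest k with (A − λI)^k v = 0 for every generalised eigenvector v of λ).

  λ = 3: largest Jordan block has size 3, contributing (x − 3)^3

So m_A(x) = (x - 3)^3 = x^3 - 9*x^2 + 27*x - 27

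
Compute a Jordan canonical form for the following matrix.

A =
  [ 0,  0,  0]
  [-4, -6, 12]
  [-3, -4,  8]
J_2(0) ⊕ J_1(2)

The characteristic polynomial is
  det(x·I − A) = x^3 - 2*x^2 = x^2*(x - 2)

Eigenvalues and multiplicities (the geometric multiplicity of λ is n − rank(A − λI), which equals the number of Jordan blocks for λ):
  λ = 0: algebraic multiplicity = 2, geometric multiplicity = 1
  λ = 2: algebraic multiplicity = 1, geometric multiplicity = 1

Determining the block sizes for each eigenvalue:
  λ = 0: one block (gm = 1), so the single block has size am = 2 → block sizes [2]
  λ = 2: one block (gm = 1), so the single block has size am = 1 → block sizes [1]

Assembling the blocks gives a Jordan form
J =
  [0, 1, 0]
  [0, 0, 0]
  [0, 0, 2]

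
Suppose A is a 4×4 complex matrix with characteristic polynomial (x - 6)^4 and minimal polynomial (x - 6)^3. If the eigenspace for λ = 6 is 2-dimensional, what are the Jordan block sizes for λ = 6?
Block sizes for λ = 6: [3, 1]

Step 1 — from the characteristic polynomial, algebraic multiplicity of λ = 6 is 4. From dim ker(A − (6)·I) = 2, there are exactly 2 Jordan blocks for λ = 6.
Step 2 — from the minimal polynomial, the factor (x − 6)^3 tells us the largest block for λ = 6 has size 3.
Step 3 — with total size 4, 2 blocks, and largest block 3, the block sizes (in nonincreasing order) are [3, 1].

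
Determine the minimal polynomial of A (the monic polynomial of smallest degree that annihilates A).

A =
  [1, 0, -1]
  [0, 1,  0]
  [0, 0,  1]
x^2 - 2*x + 1

The characteristic polynomial is χ_A(x) = (x - 1)^3, so the eigenvalues are known. The minimal polynomial is
  m_A(x) = Π_λ (x − λ)^{k_λ}
where k_λ is the size of the *largest* Jordan block for λ (equivalently, the smallest k with (A − λI)^k v = 0 for every generalised eigenvector v of λ).

  λ = 1: largest Jordan block has size 2, contributing (x − 1)^2

So m_A(x) = (x - 1)^2 = x^2 - 2*x + 1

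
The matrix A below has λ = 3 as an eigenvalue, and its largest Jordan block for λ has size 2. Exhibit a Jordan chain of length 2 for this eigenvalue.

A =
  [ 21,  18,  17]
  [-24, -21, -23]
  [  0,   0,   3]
A Jordan chain for λ = 3 of length 2:
v_1 = (1, -1, 0)ᵀ
v_2 = (1, 0, -1)ᵀ

Let N = A − (3)·I. We want v_2 with N^2 v_2 = 0 but N^1 v_2 ≠ 0; then v_{j-1} := N · v_j for j = 2, …, 2.

Pick v_2 = (1, 0, -1)ᵀ.
Then v_1 = N · v_2 = (1, -1, 0)ᵀ.

Sanity check: (A − (3)·I) v_1 = (0, 0, 0)ᵀ = 0. ✓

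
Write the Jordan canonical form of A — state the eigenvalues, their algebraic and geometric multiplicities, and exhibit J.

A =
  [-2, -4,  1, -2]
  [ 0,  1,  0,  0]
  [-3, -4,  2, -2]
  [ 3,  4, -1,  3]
J_2(1) ⊕ J_1(1) ⊕ J_1(1)

The characteristic polynomial is
  det(x·I − A) = x^4 - 4*x^3 + 6*x^2 - 4*x + 1 = (x - 1)^4

Eigenvalues and multiplicities (the geometric multiplicity of λ is n − rank(A − λI), which equals the number of Jordan blocks for λ):
  λ = 1: algebraic multiplicity = 4, geometric multiplicity = 3

Determining the block sizes for each eigenvalue:
  λ = 1: 3 blocks summing to 4 forces exactly one block of size 2 and the rest size 1 → block sizes [2, 1, 1]

Assembling the blocks gives a Jordan form
J =
  [1, 1, 0, 0]
  [0, 1, 0, 0]
  [0, 0, 1, 0]
  [0, 0, 0, 1]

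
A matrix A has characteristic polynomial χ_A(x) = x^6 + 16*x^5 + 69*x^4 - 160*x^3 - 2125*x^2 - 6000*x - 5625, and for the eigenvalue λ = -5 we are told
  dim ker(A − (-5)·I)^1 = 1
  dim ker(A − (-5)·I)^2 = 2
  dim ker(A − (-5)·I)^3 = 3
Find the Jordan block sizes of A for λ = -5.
Block sizes for λ = -5: [3]

From the dimensions of kernels of powers, the number of Jordan blocks of size at least j is d_j − d_{j−1} where d_j = dim ker(N^j) (with d_0 = 0). Computing the differences gives [1, 1, 1].
The number of blocks of size exactly k is (#blocks of size ≥ k) − (#blocks of size ≥ k + 1), so the partition is: 1 block(s) of size 3.
In nonincreasing order the block sizes are [3].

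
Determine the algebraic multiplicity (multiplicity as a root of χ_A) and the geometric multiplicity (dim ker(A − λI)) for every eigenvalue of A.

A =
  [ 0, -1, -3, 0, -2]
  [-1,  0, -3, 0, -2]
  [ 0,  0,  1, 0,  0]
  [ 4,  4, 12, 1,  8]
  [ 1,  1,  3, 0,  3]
λ = 1: alg = 5, geom = 4

Step 1 — factor the characteristic polynomial to read off the algebraic multiplicities:
  χ_A(x) = (x - 1)^5

Step 2 — compute geometric multiplicities via the rank-nullity identity g(λ) = n − rank(A − λI):
  rank(A − (1)·I) = 1, so dim ker(A − (1)·I) = n − 1 = 4

Summary:
  λ = 1: algebraic multiplicity = 5, geometric multiplicity = 4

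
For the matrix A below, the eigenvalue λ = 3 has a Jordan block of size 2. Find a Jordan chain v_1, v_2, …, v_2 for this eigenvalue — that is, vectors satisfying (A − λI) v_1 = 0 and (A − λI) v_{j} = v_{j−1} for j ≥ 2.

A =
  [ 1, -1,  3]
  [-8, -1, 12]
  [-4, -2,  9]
A Jordan chain for λ = 3 of length 2:
v_1 = (-2, -8, -4)ᵀ
v_2 = (1, 0, 0)ᵀ

Let N = A − (3)·I. We want v_2 with N^2 v_2 = 0 but N^1 v_2 ≠ 0; then v_{j-1} := N · v_j for j = 2, …, 2.

Pick v_2 = (1, 0, 0)ᵀ.
Then v_1 = N · v_2 = (-2, -8, -4)ᵀ.

Sanity check: (A − (3)·I) v_1 = (0, 0, 0)ᵀ = 0. ✓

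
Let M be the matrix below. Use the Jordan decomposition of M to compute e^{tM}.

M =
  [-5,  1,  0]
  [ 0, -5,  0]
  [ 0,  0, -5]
e^{tM} =
  [exp(-5*t), t*exp(-5*t), 0]
  [0, exp(-5*t), 0]
  [0, 0, exp(-5*t)]

Strategy: write M = P · J · P⁻¹ where J is a Jordan canonical form, so e^{tM} = P · e^{tJ} · P⁻¹, and e^{tJ} can be computed block-by-block.

M has Jordan form
J =
  [-5,  1,  0]
  [ 0, -5,  0]
  [ 0,  0, -5]
(up to reordering of blocks).

Per-block formulas:
  For a 1×1 block at λ = -5: exp(t · [-5]) = [e^(-5t)].
  For a 2×2 Jordan block J_2(-5): exp(t · J_2(-5)) = e^(-5t)·(I + t·N), where N is the 2×2 nilpotent shift.

After assembling e^{tJ} and conjugating by P, we get:

e^{tM} =
  [exp(-5*t), t*exp(-5*t), 0]
  [0, exp(-5*t), 0]
  [0, 0, exp(-5*t)]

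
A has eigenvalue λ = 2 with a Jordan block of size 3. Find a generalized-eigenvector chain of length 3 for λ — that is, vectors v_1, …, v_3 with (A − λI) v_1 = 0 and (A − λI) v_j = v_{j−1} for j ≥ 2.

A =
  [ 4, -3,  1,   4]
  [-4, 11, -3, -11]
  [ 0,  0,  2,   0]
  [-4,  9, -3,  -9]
A Jordan chain for λ = 2 of length 3:
v_1 = (3, -6, 0, -6)ᵀ
v_2 = (-3, 9, 0, 9)ᵀ
v_3 = (0, 1, 0, 0)ᵀ

Let N = A − (2)·I. We want v_3 with N^3 v_3 = 0 but N^2 v_3 ≠ 0; then v_{j-1} := N · v_j for j = 3, …, 2.

Pick v_3 = (0, 1, 0, 0)ᵀ.
Then v_2 = N · v_3 = (-3, 9, 0, 9)ᵀ.
Then v_1 = N · v_2 = (3, -6, 0, -6)ᵀ.

Sanity check: (A − (2)·I) v_1 = (0, 0, 0, 0)ᵀ = 0. ✓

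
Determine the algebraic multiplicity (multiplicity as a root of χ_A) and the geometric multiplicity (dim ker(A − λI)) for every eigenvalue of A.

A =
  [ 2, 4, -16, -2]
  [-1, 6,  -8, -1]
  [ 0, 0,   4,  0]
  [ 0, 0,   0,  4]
λ = 4: alg = 4, geom = 3

Step 1 — factor the characteristic polynomial to read off the algebraic multiplicities:
  χ_A(x) = (x - 4)^4

Step 2 — compute geometric multiplicities via the rank-nullity identity g(λ) = n − rank(A − λI):
  rank(A − (4)·I) = 1, so dim ker(A − (4)·I) = n − 1 = 3

Summary:
  λ = 4: algebraic multiplicity = 4, geometric multiplicity = 3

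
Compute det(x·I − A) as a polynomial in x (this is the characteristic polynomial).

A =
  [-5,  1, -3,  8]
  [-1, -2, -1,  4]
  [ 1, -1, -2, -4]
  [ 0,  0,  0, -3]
x^4 + 12*x^3 + 54*x^2 + 108*x + 81

Expanding det(x·I − A) (e.g. by cofactor expansion or by noting that A is similar to its Jordan form J, which has the same characteristic polynomial as A) gives
  χ_A(x) = x^4 + 12*x^3 + 54*x^2 + 108*x + 81
which factors as (x + 3)^4. The eigenvalues (with algebraic multiplicities) are λ = -3 with multiplicity 4.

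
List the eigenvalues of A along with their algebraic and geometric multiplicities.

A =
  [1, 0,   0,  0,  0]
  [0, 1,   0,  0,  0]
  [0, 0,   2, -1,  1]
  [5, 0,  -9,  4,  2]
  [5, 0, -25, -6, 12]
λ = 1: alg = 2, geom = 2; λ = 6: alg = 3, geom = 1

Step 1 — factor the characteristic polynomial to read off the algebraic multiplicities:
  χ_A(x) = (x - 6)^3*(x - 1)^2

Step 2 — compute geometric multiplicities via the rank-nullity identity g(λ) = n − rank(A − λI):
  rank(A − (1)·I) = 3, so dim ker(A − (1)·I) = n − 3 = 2
  rank(A − (6)·I) = 4, so dim ker(A − (6)·I) = n − 4 = 1

Summary:
  λ = 1: algebraic multiplicity = 2, geometric multiplicity = 2
  λ = 6: algebraic multiplicity = 3, geometric multiplicity = 1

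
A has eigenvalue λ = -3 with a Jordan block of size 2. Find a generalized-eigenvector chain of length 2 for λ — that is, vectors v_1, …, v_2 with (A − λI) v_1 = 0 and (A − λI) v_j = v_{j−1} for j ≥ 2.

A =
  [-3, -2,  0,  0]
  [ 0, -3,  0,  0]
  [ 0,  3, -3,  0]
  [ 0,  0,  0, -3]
A Jordan chain for λ = -3 of length 2:
v_1 = (-2, 0, 3, 0)ᵀ
v_2 = (0, 1, 0, 0)ᵀ

Let N = A − (-3)·I. We want v_2 with N^2 v_2 = 0 but N^1 v_2 ≠ 0; then v_{j-1} := N · v_j for j = 2, …, 2.

Pick v_2 = (0, 1, 0, 0)ᵀ.
Then v_1 = N · v_2 = (-2, 0, 3, 0)ᵀ.

Sanity check: (A − (-3)·I) v_1 = (0, 0, 0, 0)ᵀ = 0. ✓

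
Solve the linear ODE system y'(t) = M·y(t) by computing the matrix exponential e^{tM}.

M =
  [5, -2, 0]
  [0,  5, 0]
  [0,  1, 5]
e^{tM} =
  [exp(5*t), -2*t*exp(5*t), 0]
  [0, exp(5*t), 0]
  [0, t*exp(5*t), exp(5*t)]

Strategy: write M = P · J · P⁻¹ where J is a Jordan canonical form, so e^{tM} = P · e^{tJ} · P⁻¹, and e^{tJ} can be computed block-by-block.

M has Jordan form
J =
  [5, 1, 0]
  [0, 5, 0]
  [0, 0, 5]
(up to reordering of blocks).

Per-block formulas:
  For a 1×1 block at λ = 5: exp(t · [5]) = [e^(5t)].
  For a 2×2 Jordan block J_2(5): exp(t · J_2(5)) = e^(5t)·(I + t·N), where N is the 2×2 nilpotent shift.

After assembling e^{tJ} and conjugating by P, we get:

e^{tM} =
  [exp(5*t), -2*t*exp(5*t), 0]
  [0, exp(5*t), 0]
  [0, t*exp(5*t), exp(5*t)]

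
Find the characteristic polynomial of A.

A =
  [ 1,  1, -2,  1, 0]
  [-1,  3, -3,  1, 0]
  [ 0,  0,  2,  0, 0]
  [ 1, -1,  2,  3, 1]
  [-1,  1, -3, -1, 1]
x^5 - 10*x^4 + 40*x^3 - 80*x^2 + 80*x - 32

Expanding det(x·I − A) (e.g. by cofactor expansion or by noting that A is similar to its Jordan form J, which has the same characteristic polynomial as A) gives
  χ_A(x) = x^5 - 10*x^4 + 40*x^3 - 80*x^2 + 80*x - 32
which factors as (x - 2)^5. The eigenvalues (with algebraic multiplicities) are λ = 2 with multiplicity 5.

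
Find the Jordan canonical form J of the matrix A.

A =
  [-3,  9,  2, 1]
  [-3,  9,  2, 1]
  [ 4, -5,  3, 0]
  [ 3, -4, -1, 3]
J_1(0) ⊕ J_3(4)

The characteristic polynomial is
  det(x·I − A) = x^4 - 12*x^3 + 48*x^2 - 64*x = x*(x - 4)^3

Eigenvalues and multiplicities (the geometric multiplicity of λ is n − rank(A − λI), which equals the number of Jordan blocks for λ):
  λ = 0: algebraic multiplicity = 1, geometric multiplicity = 1
  λ = 4: algebraic multiplicity = 3, geometric multiplicity = 1

Determining the block sizes for each eigenvalue:
  λ = 0: one block (gm = 1), so the single block has size am = 1 → block sizes [1]
  λ = 4: one block (gm = 1), so the single block has size am = 3 → block sizes [3]

Assembling the blocks gives a Jordan form
J =
  [0, 0, 0, 0]
  [0, 4, 1, 0]
  [0, 0, 4, 1]
  [0, 0, 0, 4]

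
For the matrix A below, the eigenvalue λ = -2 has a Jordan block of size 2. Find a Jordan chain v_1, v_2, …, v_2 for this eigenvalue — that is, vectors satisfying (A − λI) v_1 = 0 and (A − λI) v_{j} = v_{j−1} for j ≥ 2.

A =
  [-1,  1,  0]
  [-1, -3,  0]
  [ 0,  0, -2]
A Jordan chain for λ = -2 of length 2:
v_1 = (1, -1, 0)ᵀ
v_2 = (1, 0, 0)ᵀ

Let N = A − (-2)·I. We want v_2 with N^2 v_2 = 0 but N^1 v_2 ≠ 0; then v_{j-1} := N · v_j for j = 2, …, 2.

Pick v_2 = (1, 0, 0)ᵀ.
Then v_1 = N · v_2 = (1, -1, 0)ᵀ.

Sanity check: (A − (-2)·I) v_1 = (0, 0, 0)ᵀ = 0. ✓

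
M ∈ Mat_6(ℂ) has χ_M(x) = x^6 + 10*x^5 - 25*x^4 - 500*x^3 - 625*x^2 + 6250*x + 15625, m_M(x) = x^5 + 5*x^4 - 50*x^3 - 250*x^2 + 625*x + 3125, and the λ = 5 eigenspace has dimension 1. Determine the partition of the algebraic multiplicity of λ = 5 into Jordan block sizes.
Block sizes for λ = 5: [2]

Step 1 — from the characteristic polynomial, algebraic multiplicity of λ = 5 is 2. From dim ker(M − (5)·I) = 1, there are exactly 1 Jordan blocks for λ = 5.
Step 2 — from the minimal polynomial, the factor (x − 5)^2 tells us the largest block for λ = 5 has size 2.
Step 3 — with total size 2, 1 blocks, and largest block 2, the block sizes (in nonincreasing order) are [2].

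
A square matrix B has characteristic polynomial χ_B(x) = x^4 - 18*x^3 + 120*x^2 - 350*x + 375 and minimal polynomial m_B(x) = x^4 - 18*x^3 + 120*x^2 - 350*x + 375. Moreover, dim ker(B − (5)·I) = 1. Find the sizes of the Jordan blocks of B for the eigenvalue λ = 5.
Block sizes for λ = 5: [3]

Step 1 — from the characteristic polynomial, algebraic multiplicity of λ = 5 is 3. From dim ker(B − (5)·I) = 1, there are exactly 1 Jordan blocks for λ = 5.
Step 2 — from the minimal polynomial, the factor (x − 5)^3 tells us the largest block for λ = 5 has size 3.
Step 3 — with total size 3, 1 blocks, and largest block 3, the block sizes (in nonincreasing order) are [3].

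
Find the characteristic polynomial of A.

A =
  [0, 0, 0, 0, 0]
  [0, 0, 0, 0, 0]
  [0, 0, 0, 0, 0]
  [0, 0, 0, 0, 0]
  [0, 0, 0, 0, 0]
x^5

Expanding det(x·I − A) (e.g. by cofactor expansion or by noting that A is similar to its Jordan form J, which has the same characteristic polynomial as A) gives
  χ_A(x) = x^5
which factors as x^5. The eigenvalues (with algebraic multiplicities) are λ = 0 with multiplicity 5.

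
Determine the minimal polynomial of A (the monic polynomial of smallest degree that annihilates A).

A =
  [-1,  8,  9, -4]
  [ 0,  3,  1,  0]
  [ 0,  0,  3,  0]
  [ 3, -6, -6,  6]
x^3 - 8*x^2 + 21*x - 18

The characteristic polynomial is χ_A(x) = (x - 3)^3*(x - 2), so the eigenvalues are known. The minimal polynomial is
  m_A(x) = Π_λ (x − λ)^{k_λ}
where k_λ is the size of the *largest* Jordan block for λ (equivalently, the smallest k with (A − λI)^k v = 0 for every generalised eigenvector v of λ).

  λ = 2: largest Jordan block has size 1, contributing (x − 2)
  λ = 3: largest Jordan block has size 2, contributing (x − 3)^2

So m_A(x) = (x - 3)^2*(x - 2) = x^3 - 8*x^2 + 21*x - 18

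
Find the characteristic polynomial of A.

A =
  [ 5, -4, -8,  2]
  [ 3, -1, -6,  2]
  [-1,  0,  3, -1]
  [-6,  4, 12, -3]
x^4 - 4*x^3 + 6*x^2 - 4*x + 1

Expanding det(x·I − A) (e.g. by cofactor expansion or by noting that A is similar to its Jordan form J, which has the same characteristic polynomial as A) gives
  χ_A(x) = x^4 - 4*x^3 + 6*x^2 - 4*x + 1
which factors as (x - 1)^4. The eigenvalues (with algebraic multiplicities) are λ = 1 with multiplicity 4.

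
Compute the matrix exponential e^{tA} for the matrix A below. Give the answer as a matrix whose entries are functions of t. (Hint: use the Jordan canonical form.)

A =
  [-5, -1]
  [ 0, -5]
e^{tA} =
  [exp(-5*t), -t*exp(-5*t)]
  [0, exp(-5*t)]

Strategy: write A = P · J · P⁻¹ where J is a Jordan canonical form, so e^{tA} = P · e^{tJ} · P⁻¹, and e^{tJ} can be computed block-by-block.

A has Jordan form
J =
  [-5,  1]
  [ 0, -5]
(up to reordering of blocks).

Per-block formulas:
  For a 2×2 Jordan block J_2(-5): exp(t · J_2(-5)) = e^(-5t)·(I + t·N), where N is the 2×2 nilpotent shift.

After assembling e^{tJ} and conjugating by P, we get:

e^{tA} =
  [exp(-5*t), -t*exp(-5*t)]
  [0, exp(-5*t)]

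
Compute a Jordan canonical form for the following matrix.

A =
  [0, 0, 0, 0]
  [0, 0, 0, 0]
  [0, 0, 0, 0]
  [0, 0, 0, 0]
J_1(0) ⊕ J_1(0) ⊕ J_1(0) ⊕ J_1(0)

The characteristic polynomial is
  det(x·I − A) = x^4

Eigenvalues and multiplicities (the geometric multiplicity of λ is n − rank(A − λI), which equals the number of Jordan blocks for λ):
  λ = 0: algebraic multiplicity = 4, geometric multiplicity = 4

Determining the block sizes for each eigenvalue:
  λ = 0: gm = am = 4, so every block has size 1 → block sizes [1, 1, 1, 1]

Assembling the blocks gives a Jordan form
J =
  [0, 0, 0, 0]
  [0, 0, 0, 0]
  [0, 0, 0, 0]
  [0, 0, 0, 0]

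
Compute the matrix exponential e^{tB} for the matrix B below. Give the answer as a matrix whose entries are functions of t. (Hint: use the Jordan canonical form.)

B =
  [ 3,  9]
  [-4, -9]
e^{tB} =
  [6*t*exp(-3*t) + exp(-3*t), 9*t*exp(-3*t)]
  [-4*t*exp(-3*t), -6*t*exp(-3*t) + exp(-3*t)]

Strategy: write B = P · J · P⁻¹ where J is a Jordan canonical form, so e^{tB} = P · e^{tJ} · P⁻¹, and e^{tJ} can be computed block-by-block.

B has Jordan form
J =
  [-3,  1]
  [ 0, -3]
(up to reordering of blocks).

Per-block formulas:
  For a 2×2 Jordan block J_2(-3): exp(t · J_2(-3)) = e^(-3t)·(I + t·N), where N is the 2×2 nilpotent shift.

After assembling e^{tJ} and conjugating by P, we get:

e^{tB} =
  [6*t*exp(-3*t) + exp(-3*t), 9*t*exp(-3*t)]
  [-4*t*exp(-3*t), -6*t*exp(-3*t) + exp(-3*t)]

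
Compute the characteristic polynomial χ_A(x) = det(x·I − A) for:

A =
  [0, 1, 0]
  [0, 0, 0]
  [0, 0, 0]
x^3

Expanding det(x·I − A) (e.g. by cofactor expansion or by noting that A is similar to its Jordan form J, which has the same characteristic polynomial as A) gives
  χ_A(x) = x^3
which factors as x^3. The eigenvalues (with algebraic multiplicities) are λ = 0 with multiplicity 3.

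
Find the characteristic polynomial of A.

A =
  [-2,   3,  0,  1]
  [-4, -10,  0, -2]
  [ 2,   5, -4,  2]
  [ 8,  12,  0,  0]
x^4 + 16*x^3 + 96*x^2 + 256*x + 256

Expanding det(x·I − A) (e.g. by cofactor expansion or by noting that A is similar to its Jordan form J, which has the same characteristic polynomial as A) gives
  χ_A(x) = x^4 + 16*x^3 + 96*x^2 + 256*x + 256
which factors as (x + 4)^4. The eigenvalues (with algebraic multiplicities) are λ = -4 with multiplicity 4.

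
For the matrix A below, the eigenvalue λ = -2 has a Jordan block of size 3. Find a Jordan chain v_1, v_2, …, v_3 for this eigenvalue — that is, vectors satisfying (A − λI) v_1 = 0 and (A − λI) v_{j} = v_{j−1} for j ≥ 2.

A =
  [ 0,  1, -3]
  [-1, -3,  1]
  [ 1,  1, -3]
A Jordan chain for λ = -2 of length 3:
v_1 = (-2, 1, -1)ᵀ
v_2 = (1, -1, 1)ᵀ
v_3 = (0, 1, 0)ᵀ

Let N = A − (-2)·I. We want v_3 with N^3 v_3 = 0 but N^2 v_3 ≠ 0; then v_{j-1} := N · v_j for j = 3, …, 2.

Pick v_3 = (0, 1, 0)ᵀ.
Then v_2 = N · v_3 = (1, -1, 1)ᵀ.
Then v_1 = N · v_2 = (-2, 1, -1)ᵀ.

Sanity check: (A − (-2)·I) v_1 = (0, 0, 0)ᵀ = 0. ✓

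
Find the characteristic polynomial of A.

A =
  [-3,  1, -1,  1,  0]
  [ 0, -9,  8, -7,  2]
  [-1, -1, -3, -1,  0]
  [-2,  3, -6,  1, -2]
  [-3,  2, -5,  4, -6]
x^5 + 20*x^4 + 160*x^3 + 640*x^2 + 1280*x + 1024

Expanding det(x·I − A) (e.g. by cofactor expansion or by noting that A is similar to its Jordan form J, which has the same characteristic polynomial as A) gives
  χ_A(x) = x^5 + 20*x^4 + 160*x^3 + 640*x^2 + 1280*x + 1024
which factors as (x + 4)^5. The eigenvalues (with algebraic multiplicities) are λ = -4 with multiplicity 5.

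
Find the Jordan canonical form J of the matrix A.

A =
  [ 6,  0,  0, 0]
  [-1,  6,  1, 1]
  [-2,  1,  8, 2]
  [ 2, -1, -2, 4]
J_3(6) ⊕ J_1(6)

The characteristic polynomial is
  det(x·I − A) = x^4 - 24*x^3 + 216*x^2 - 864*x + 1296 = (x - 6)^4

Eigenvalues and multiplicities (the geometric multiplicity of λ is n − rank(A − λI), which equals the number of Jordan blocks for λ):
  λ = 6: algebraic multiplicity = 4, geometric multiplicity = 2

Determining the block sizes for each eigenvalue:
  λ = 6: with am = 4 and gm = 2, the partition is not yet determined (e.g. several partitions of 4 into 2 parts exist). Let N = A − (6)·I. Computing rank(N^1) = 2, rank(N^2) = 1, rank(N^3) = 0; the number of blocks of size ≥ j is rank(N^{j−1}) − rank(N^j), giving [2, 1, 1]. So we have 1 block(s) of size 3, 1 block(s) of size 1 → block sizes [3, 1]

Assembling the blocks gives a Jordan form
J =
  [6, 1, 0, 0]
  [0, 6, 1, 0]
  [0, 0, 6, 0]
  [0, 0, 0, 6]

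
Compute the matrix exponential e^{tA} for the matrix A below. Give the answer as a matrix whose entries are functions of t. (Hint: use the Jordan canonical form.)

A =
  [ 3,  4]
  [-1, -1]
e^{tA} =
  [2*t*exp(t) + exp(t), 4*t*exp(t)]
  [-t*exp(t), -2*t*exp(t) + exp(t)]

Strategy: write A = P · J · P⁻¹ where J is a Jordan canonical form, so e^{tA} = P · e^{tJ} · P⁻¹, and e^{tJ} can be computed block-by-block.

A has Jordan form
J =
  [1, 1]
  [0, 1]
(up to reordering of blocks).

Per-block formulas:
  For a 2×2 Jordan block J_2(1): exp(t · J_2(1)) = e^(1t)·(I + t·N), where N is the 2×2 nilpotent shift.

After assembling e^{tJ} and conjugating by P, we get:

e^{tA} =
  [2*t*exp(t) + exp(t), 4*t*exp(t)]
  [-t*exp(t), -2*t*exp(t) + exp(t)]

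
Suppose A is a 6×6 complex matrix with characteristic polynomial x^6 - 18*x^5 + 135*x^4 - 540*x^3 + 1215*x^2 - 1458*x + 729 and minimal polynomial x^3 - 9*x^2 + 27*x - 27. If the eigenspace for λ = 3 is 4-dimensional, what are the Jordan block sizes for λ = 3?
Block sizes for λ = 3: [3, 1, 1, 1]

Step 1 — from the characteristic polynomial, algebraic multiplicity of λ = 3 is 6. From dim ker(A − (3)·I) = 4, there are exactly 4 Jordan blocks for λ = 3.
Step 2 — from the minimal polynomial, the factor (x − 3)^3 tells us the largest block for λ = 3 has size 3.
Step 3 — with total size 6, 4 blocks, and largest block 3, the block sizes (in nonincreasing order) are [3, 1, 1, 1].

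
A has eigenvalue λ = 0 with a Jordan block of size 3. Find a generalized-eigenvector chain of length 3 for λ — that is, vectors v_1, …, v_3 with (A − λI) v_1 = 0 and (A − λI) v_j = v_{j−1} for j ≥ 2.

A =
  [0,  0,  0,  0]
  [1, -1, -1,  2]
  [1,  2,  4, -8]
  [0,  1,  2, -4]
A Jordan chain for λ = 0 of length 3:
v_1 = (0, 0, 2, 1)ᵀ
v_2 = (0, -1, 5, 2)ᵀ
v_3 = (1, 2, 0, 0)ᵀ

Let N = A − (0)·I. We want v_3 with N^3 v_3 = 0 but N^2 v_3 ≠ 0; then v_{j-1} := N · v_j for j = 3, …, 2.

Pick v_3 = (1, 2, 0, 0)ᵀ.
Then v_2 = N · v_3 = (0, -1, 5, 2)ᵀ.
Then v_1 = N · v_2 = (0, 0, 2, 1)ᵀ.

Sanity check: (A − (0)·I) v_1 = (0, 0, 0, 0)ᵀ = 0. ✓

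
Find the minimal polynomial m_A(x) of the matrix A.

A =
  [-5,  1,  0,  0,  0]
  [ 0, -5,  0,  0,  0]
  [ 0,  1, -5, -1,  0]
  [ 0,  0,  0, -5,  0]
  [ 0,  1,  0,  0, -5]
x^2 + 10*x + 25

The characteristic polynomial is χ_A(x) = (x + 5)^5, so the eigenvalues are known. The minimal polynomial is
  m_A(x) = Π_λ (x − λ)^{k_λ}
where k_λ is the size of the *largest* Jordan block for λ (equivalently, the smallest k with (A − λI)^k v = 0 for every generalised eigenvector v of λ).

  λ = -5: largest Jordan block has size 2, contributing (x + 5)^2

So m_A(x) = (x + 5)^2 = x^2 + 10*x + 25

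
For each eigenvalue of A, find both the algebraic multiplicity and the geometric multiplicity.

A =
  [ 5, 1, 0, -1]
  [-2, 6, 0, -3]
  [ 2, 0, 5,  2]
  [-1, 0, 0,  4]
λ = 5: alg = 4, geom = 2

Step 1 — factor the characteristic polynomial to read off the algebraic multiplicities:
  χ_A(x) = (x - 5)^4

Step 2 — compute geometric multiplicities via the rank-nullity identity g(λ) = n − rank(A − λI):
  rank(A − (5)·I) = 2, so dim ker(A − (5)·I) = n − 2 = 2

Summary:
  λ = 5: algebraic multiplicity = 4, geometric multiplicity = 2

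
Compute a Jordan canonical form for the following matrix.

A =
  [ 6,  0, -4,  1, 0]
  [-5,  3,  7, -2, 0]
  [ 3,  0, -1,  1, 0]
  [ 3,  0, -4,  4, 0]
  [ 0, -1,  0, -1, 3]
J_3(3) ⊕ J_2(3)

The characteristic polynomial is
  det(x·I − A) = x^5 - 15*x^4 + 90*x^3 - 270*x^2 + 405*x - 243 = (x - 3)^5

Eigenvalues and multiplicities (the geometric multiplicity of λ is n − rank(A − λI), which equals the number of Jordan blocks for λ):
  λ = 3: algebraic multiplicity = 5, geometric multiplicity = 2

Determining the block sizes for each eigenvalue:
  λ = 3: with am = 5 and gm = 2, the partition is not yet determined (e.g. several partitions of 5 into 2 parts exist). Let N = A − (3)·I. Computing rank(N^1) = 3, rank(N^2) = 1, rank(N^3) = 0; the number of blocks of size ≥ j is rank(N^{j−1}) − rank(N^j), giving [2, 2, 1]. So we have 1 block(s) of size 3, 1 block(s) of size 2 → block sizes [3, 2]

Assembling the blocks gives a Jordan form
J =
  [3, 1, 0, 0, 0]
  [0, 3, 1, 0, 0]
  [0, 0, 3, 0, 0]
  [0, 0, 0, 3, 1]
  [0, 0, 0, 0, 3]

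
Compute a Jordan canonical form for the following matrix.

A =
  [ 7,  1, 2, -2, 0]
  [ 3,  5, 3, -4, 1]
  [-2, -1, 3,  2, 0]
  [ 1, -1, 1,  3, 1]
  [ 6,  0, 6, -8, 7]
J_3(5) ⊕ J_1(5) ⊕ J_1(5)

The characteristic polynomial is
  det(x·I − A) = x^5 - 25*x^4 + 250*x^3 - 1250*x^2 + 3125*x - 3125 = (x - 5)^5

Eigenvalues and multiplicities (the geometric multiplicity of λ is n − rank(A − λI), which equals the number of Jordan blocks for λ):
  λ = 5: algebraic multiplicity = 5, geometric multiplicity = 3

Determining the block sizes for each eigenvalue:
  λ = 5: with am = 5 and gm = 3, the partition is not yet determined (e.g. several partitions of 5 into 3 parts exist). Let N = A − (5)·I. Computing rank(N^1) = 2, rank(N^2) = 1, rank(N^3) = 0; the number of blocks of size ≥ j is rank(N^{j−1}) − rank(N^j), giving [3, 1, 1]. So we have 1 block(s) of size 3, 2 block(s) of size 1 → block sizes [3, 1, 1]

Assembling the blocks gives a Jordan form
J =
  [5, 1, 0, 0, 0]
  [0, 5, 1, 0, 0]
  [0, 0, 5, 0, 0]
  [0, 0, 0, 5, 0]
  [0, 0, 0, 0, 5]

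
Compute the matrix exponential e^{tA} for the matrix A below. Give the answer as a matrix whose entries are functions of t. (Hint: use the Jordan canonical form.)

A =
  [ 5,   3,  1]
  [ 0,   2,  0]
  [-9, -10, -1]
e^{tA} =
  [3*t*exp(2*t) + exp(2*t), -t^2*exp(2*t)/2 + 3*t*exp(2*t), t*exp(2*t)]
  [0, exp(2*t), 0]
  [-9*t*exp(2*t), 3*t^2*exp(2*t)/2 - 10*t*exp(2*t), -3*t*exp(2*t) + exp(2*t)]

Strategy: write A = P · J · P⁻¹ where J is a Jordan canonical form, so e^{tA} = P · e^{tJ} · P⁻¹, and e^{tJ} can be computed block-by-block.

A has Jordan form
J =
  [2, 1, 0]
  [0, 2, 1]
  [0, 0, 2]
(up to reordering of blocks).

Per-block formulas:
  For a 3×3 Jordan block J_3(2): exp(t · J_3(2)) = e^(2t)·(I + t·N + (t^2/2)·N^2), where N is the 3×3 nilpotent shift.

After assembling e^{tJ} and conjugating by P, we get:

e^{tA} =
  [3*t*exp(2*t) + exp(2*t), -t^2*exp(2*t)/2 + 3*t*exp(2*t), t*exp(2*t)]
  [0, exp(2*t), 0]
  [-9*t*exp(2*t), 3*t^2*exp(2*t)/2 - 10*t*exp(2*t), -3*t*exp(2*t) + exp(2*t)]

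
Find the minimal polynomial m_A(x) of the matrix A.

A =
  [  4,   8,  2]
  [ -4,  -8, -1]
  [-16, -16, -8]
x^2 + 8*x + 16

The characteristic polynomial is χ_A(x) = (x + 4)^3, so the eigenvalues are known. The minimal polynomial is
  m_A(x) = Π_λ (x − λ)^{k_λ}
where k_λ is the size of the *largest* Jordan block for λ (equivalently, the smallest k with (A − λI)^k v = 0 for every generalised eigenvector v of λ).

  λ = -4: largest Jordan block has size 2, contributing (x + 4)^2

So m_A(x) = (x + 4)^2 = x^2 + 8*x + 16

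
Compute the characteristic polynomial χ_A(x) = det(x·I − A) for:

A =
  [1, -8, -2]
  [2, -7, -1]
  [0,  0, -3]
x^3 + 9*x^2 + 27*x + 27

Expanding det(x·I − A) (e.g. by cofactor expansion or by noting that A is similar to its Jordan form J, which has the same characteristic polynomial as A) gives
  χ_A(x) = x^3 + 9*x^2 + 27*x + 27
which factors as (x + 3)^3. The eigenvalues (with algebraic multiplicities) are λ = -3 with multiplicity 3.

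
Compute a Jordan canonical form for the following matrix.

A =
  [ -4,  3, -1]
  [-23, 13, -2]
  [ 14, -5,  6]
J_3(5)

The characteristic polynomial is
  det(x·I − A) = x^3 - 15*x^2 + 75*x - 125 = (x - 5)^3

Eigenvalues and multiplicities (the geometric multiplicity of λ is n − rank(A − λI), which equals the number of Jordan blocks for λ):
  λ = 5: algebraic multiplicity = 3, geometric multiplicity = 1

Determining the block sizes for each eigenvalue:
  λ = 5: one block (gm = 1), so the single block has size am = 3 → block sizes [3]

Assembling the blocks gives a Jordan form
J =
  [5, 1, 0]
  [0, 5, 1]
  [0, 0, 5]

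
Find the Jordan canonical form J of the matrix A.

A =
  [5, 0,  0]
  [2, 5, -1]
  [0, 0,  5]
J_2(5) ⊕ J_1(5)

The characteristic polynomial is
  det(x·I − A) = x^3 - 15*x^2 + 75*x - 125 = (x - 5)^3

Eigenvalues and multiplicities (the geometric multiplicity of λ is n − rank(A − λI), which equals the number of Jordan blocks for λ):
  λ = 5: algebraic multiplicity = 3, geometric multiplicity = 2

Determining the block sizes for each eigenvalue:
  λ = 5: 2 blocks summing to 3 forces exactly one block of size 2 and the rest size 1 → block sizes [2, 1]

Assembling the blocks gives a Jordan form
J =
  [5, 1, 0]
  [0, 5, 0]
  [0, 0, 5]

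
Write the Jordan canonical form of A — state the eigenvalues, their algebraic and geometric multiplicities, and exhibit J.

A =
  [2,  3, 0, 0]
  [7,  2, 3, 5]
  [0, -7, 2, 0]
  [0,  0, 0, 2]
J_3(2) ⊕ J_1(2)

The characteristic polynomial is
  det(x·I − A) = x^4 - 8*x^3 + 24*x^2 - 32*x + 16 = (x - 2)^4

Eigenvalues and multiplicities (the geometric multiplicity of λ is n − rank(A − λI), which equals the number of Jordan blocks for λ):
  λ = 2: algebraic multiplicity = 4, geometric multiplicity = 2

Determining the block sizes for each eigenvalue:
  λ = 2: with am = 4 and gm = 2, the partition is not yet determined (e.g. several partitions of 4 into 2 parts exist). Let N = A − (2)·I. Computing rank(N^1) = 2, rank(N^2) = 1, rank(N^3) = 0; the number of blocks of size ≥ j is rank(N^{j−1}) − rank(N^j), giving [2, 1, 1]. So we have 1 block(s) of size 3, 1 block(s) of size 1 → block sizes [3, 1]

Assembling the blocks gives a Jordan form
J =
  [2, 1, 0, 0]
  [0, 2, 1, 0]
  [0, 0, 2, 0]
  [0, 0, 0, 2]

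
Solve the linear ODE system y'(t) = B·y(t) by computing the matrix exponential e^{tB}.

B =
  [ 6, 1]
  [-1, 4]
e^{tB} =
  [t*exp(5*t) + exp(5*t), t*exp(5*t)]
  [-t*exp(5*t), -t*exp(5*t) + exp(5*t)]

Strategy: write B = P · J · P⁻¹ where J is a Jordan canonical form, so e^{tB} = P · e^{tJ} · P⁻¹, and e^{tJ} can be computed block-by-block.

B has Jordan form
J =
  [5, 1]
  [0, 5]
(up to reordering of blocks).

Per-block formulas:
  For a 2×2 Jordan block J_2(5): exp(t · J_2(5)) = e^(5t)·(I + t·N), where N is the 2×2 nilpotent shift.

After assembling e^{tJ} and conjugating by P, we get:

e^{tB} =
  [t*exp(5*t) + exp(5*t), t*exp(5*t)]
  [-t*exp(5*t), -t*exp(5*t) + exp(5*t)]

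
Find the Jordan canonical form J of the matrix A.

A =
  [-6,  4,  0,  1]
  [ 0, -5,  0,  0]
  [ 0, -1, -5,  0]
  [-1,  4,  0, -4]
J_2(-5) ⊕ J_2(-5)

The characteristic polynomial is
  det(x·I − A) = x^4 + 20*x^3 + 150*x^2 + 500*x + 625 = (x + 5)^4

Eigenvalues and multiplicities (the geometric multiplicity of λ is n − rank(A − λI), which equals the number of Jordan blocks for λ):
  λ = -5: algebraic multiplicity = 4, geometric multiplicity = 2

Determining the block sizes for each eigenvalue:
  λ = -5: with am = 4 and gm = 2, the partition is not yet determined (e.g. several partitions of 4 into 2 parts exist). Let N = A − (-5)·I. Computing rank(N^1) = 2, rank(N^2) = 0; the number of blocks of size ≥ j is rank(N^{j−1}) − rank(N^j), giving [2, 2]. So we have 2 block(s) of size 2 → block sizes [2, 2]

Assembling the blocks gives a Jordan form
J =
  [-5,  1,  0,  0]
  [ 0, -5,  0,  0]
  [ 0,  0, -5,  1]
  [ 0,  0,  0, -5]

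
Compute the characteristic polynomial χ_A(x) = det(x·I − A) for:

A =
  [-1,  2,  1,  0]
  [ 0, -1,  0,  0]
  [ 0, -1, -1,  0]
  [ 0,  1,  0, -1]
x^4 + 4*x^3 + 6*x^2 + 4*x + 1

Expanding det(x·I − A) (e.g. by cofactor expansion or by noting that A is similar to its Jordan form J, which has the same characteristic polynomial as A) gives
  χ_A(x) = x^4 + 4*x^3 + 6*x^2 + 4*x + 1
which factors as (x + 1)^4. The eigenvalues (with algebraic multiplicities) are λ = -1 with multiplicity 4.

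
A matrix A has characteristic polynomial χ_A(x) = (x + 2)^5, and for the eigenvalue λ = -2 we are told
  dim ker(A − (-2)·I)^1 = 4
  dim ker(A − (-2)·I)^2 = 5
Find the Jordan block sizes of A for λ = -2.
Block sizes for λ = -2: [2, 1, 1, 1]

From the dimensions of kernels of powers, the number of Jordan blocks of size at least j is d_j − d_{j−1} where d_j = dim ker(N^j) (with d_0 = 0). Computing the differences gives [4, 1].
The number of blocks of size exactly k is (#blocks of size ≥ k) − (#blocks of size ≥ k + 1), so the partition is: 3 block(s) of size 1, 1 block(s) of size 2.
In nonincreasing order the block sizes are [2, 1, 1, 1].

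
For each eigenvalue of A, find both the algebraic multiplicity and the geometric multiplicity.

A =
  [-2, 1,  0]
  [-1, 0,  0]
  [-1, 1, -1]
λ = -1: alg = 3, geom = 2

Step 1 — factor the characteristic polynomial to read off the algebraic multiplicities:
  χ_A(x) = (x + 1)^3

Step 2 — compute geometric multiplicities via the rank-nullity identity g(λ) = n − rank(A − λI):
  rank(A − (-1)·I) = 1, so dim ker(A − (-1)·I) = n − 1 = 2

Summary:
  λ = -1: algebraic multiplicity = 3, geometric multiplicity = 2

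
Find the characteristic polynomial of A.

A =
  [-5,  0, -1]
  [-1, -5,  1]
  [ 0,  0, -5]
x^3 + 15*x^2 + 75*x + 125

Expanding det(x·I − A) (e.g. by cofactor expansion or by noting that A is similar to its Jordan form J, which has the same characteristic polynomial as A) gives
  χ_A(x) = x^3 + 15*x^2 + 75*x + 125
which factors as (x + 5)^3. The eigenvalues (with algebraic multiplicities) are λ = -5 with multiplicity 3.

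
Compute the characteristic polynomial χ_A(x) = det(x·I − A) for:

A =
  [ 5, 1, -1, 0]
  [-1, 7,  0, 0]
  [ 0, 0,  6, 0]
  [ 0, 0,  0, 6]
x^4 - 24*x^3 + 216*x^2 - 864*x + 1296

Expanding det(x·I − A) (e.g. by cofactor expansion or by noting that A is similar to its Jordan form J, which has the same characteristic polynomial as A) gives
  χ_A(x) = x^4 - 24*x^3 + 216*x^2 - 864*x + 1296
which factors as (x - 6)^4. The eigenvalues (with algebraic multiplicities) are λ = 6 with multiplicity 4.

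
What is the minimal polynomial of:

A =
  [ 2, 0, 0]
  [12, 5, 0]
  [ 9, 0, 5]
x^2 - 7*x + 10

The characteristic polynomial is χ_A(x) = (x - 5)^2*(x - 2), so the eigenvalues are known. The minimal polynomial is
  m_A(x) = Π_λ (x − λ)^{k_λ}
where k_λ is the size of the *largest* Jordan block for λ (equivalently, the smallest k with (A − λI)^k v = 0 for every generalised eigenvector v of λ).

  λ = 2: largest Jordan block has size 1, contributing (x − 2)
  λ = 5: largest Jordan block has size 1, contributing (x − 5)

So m_A(x) = (x - 5)*(x - 2) = x^2 - 7*x + 10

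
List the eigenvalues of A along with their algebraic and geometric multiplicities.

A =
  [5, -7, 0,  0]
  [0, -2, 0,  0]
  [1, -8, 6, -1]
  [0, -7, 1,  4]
λ = -2: alg = 1, geom = 1; λ = 5: alg = 3, geom = 1

Step 1 — factor the characteristic polynomial to read off the algebraic multiplicities:
  χ_A(x) = (x - 5)^3*(x + 2)

Step 2 — compute geometric multiplicities via the rank-nullity identity g(λ) = n − rank(A − λI):
  rank(A − (-2)·I) = 3, so dim ker(A − (-2)·I) = n − 3 = 1
  rank(A − (5)·I) = 3, so dim ker(A − (5)·I) = n − 3 = 1

Summary:
  λ = -2: algebraic multiplicity = 1, geometric multiplicity = 1
  λ = 5: algebraic multiplicity = 3, geometric multiplicity = 1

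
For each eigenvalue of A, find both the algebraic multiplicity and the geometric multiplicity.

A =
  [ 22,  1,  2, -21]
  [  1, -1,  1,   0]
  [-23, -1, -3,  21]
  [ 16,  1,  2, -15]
λ = -1: alg = 3, geom = 1; λ = 6: alg = 1, geom = 1

Step 1 — factor the characteristic polynomial to read off the algebraic multiplicities:
  χ_A(x) = (x - 6)*(x + 1)^3

Step 2 — compute geometric multiplicities via the rank-nullity identity g(λ) = n − rank(A − λI):
  rank(A − (-1)·I) = 3, so dim ker(A − (-1)·I) = n − 3 = 1
  rank(A − (6)·I) = 3, so dim ker(A − (6)·I) = n − 3 = 1

Summary:
  λ = -1: algebraic multiplicity = 3, geometric multiplicity = 1
  λ = 6: algebraic multiplicity = 1, geometric multiplicity = 1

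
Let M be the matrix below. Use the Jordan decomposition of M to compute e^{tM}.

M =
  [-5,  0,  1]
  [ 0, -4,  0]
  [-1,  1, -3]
e^{tM} =
  [-t*exp(-4*t) + exp(-4*t), t^2*exp(-4*t)/2, t*exp(-4*t)]
  [0, exp(-4*t), 0]
  [-t*exp(-4*t), t^2*exp(-4*t)/2 + t*exp(-4*t), t*exp(-4*t) + exp(-4*t)]

Strategy: write M = P · J · P⁻¹ where J is a Jordan canonical form, so e^{tM} = P · e^{tJ} · P⁻¹, and e^{tJ} can be computed block-by-block.

M has Jordan form
J =
  [-4,  1,  0]
  [ 0, -4,  1]
  [ 0,  0, -4]
(up to reordering of blocks).

Per-block formulas:
  For a 3×3 Jordan block J_3(-4): exp(t · J_3(-4)) = e^(-4t)·(I + t·N + (t^2/2)·N^2), where N is the 3×3 nilpotent shift.

After assembling e^{tJ} and conjugating by P, we get:

e^{tM} =
  [-t*exp(-4*t) + exp(-4*t), t^2*exp(-4*t)/2, t*exp(-4*t)]
  [0, exp(-4*t), 0]
  [-t*exp(-4*t), t^2*exp(-4*t)/2 + t*exp(-4*t), t*exp(-4*t) + exp(-4*t)]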